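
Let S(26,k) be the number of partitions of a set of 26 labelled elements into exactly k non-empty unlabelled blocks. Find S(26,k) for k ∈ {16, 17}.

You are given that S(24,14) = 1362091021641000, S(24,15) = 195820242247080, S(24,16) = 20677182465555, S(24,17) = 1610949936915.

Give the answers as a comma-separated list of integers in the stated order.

12725877242482560, 1343731795378830

@25  (25,15):195820242247080·15+1362091021641000→4299394655347200, (25,16):20677182465555·16+195820242247080→526655161695960, (25,17):1610949936915·17+20677182465555→48063331393110
@26  (26,16):526655161695960·16+4299394655347200→12725877242482560, (26,17):48063331393110·17+526655161695960→1343731795378830
Read S(26,16) = 12725877242482560, S(26,17) = 1343731795378830.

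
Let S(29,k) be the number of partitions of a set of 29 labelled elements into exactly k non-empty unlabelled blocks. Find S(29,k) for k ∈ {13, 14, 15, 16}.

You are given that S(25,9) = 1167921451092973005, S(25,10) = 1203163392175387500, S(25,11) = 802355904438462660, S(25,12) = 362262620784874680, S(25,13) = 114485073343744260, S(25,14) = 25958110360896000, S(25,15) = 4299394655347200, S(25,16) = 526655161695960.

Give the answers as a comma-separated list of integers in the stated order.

i=26: T(26,10)=1167921451092973005+10·1203163392175387500=13199555372846848005 | T(26,11)=1203163392175387500+11·802355904438462660=10029078340998476760 | T(26,12)=802355904438462660+12·362262620784874680=5149507353856958820 | T(26,13)=362262620784874680+13·114485073343744260=1850568574253550060 | T(26,14)=114485073343744260+14·25958110360896000=477898618396288260 | T(26,15)=25958110360896000+15·4299394655347200=90449030191104000 | T(26,16)=4299394655347200+16·526655161695960=12725877242482560
i=27: T(27,11)=13199555372846848005+11·10029078340998476760=123519417123830092365 | T(27,12)=10029078340998476760+12·5149507353856958820=71823166587281982600 | T(27,13)=5149507353856958820+13·1850568574253550060=29206898819153109600 | T(27,14)=1850568574253550060+14·477898618396288260=8541149231801585700 | T(27,15)=477898618396288260+15·90449030191104000=1834634071262848260 | T(27,16)=90449030191104000+16·12725877242482560=294063066070824960
i=28: T(28,12)=123519417123830092365+12·71823166587281982600=985397416171213883565 | T(28,13)=71823166587281982600+13·29206898819153109600=451512851236272407400 | T(28,14)=29206898819153109600+14·8541149231801585700=148782988064375309400 | T(28,15)=8541149231801585700+15·1834634071262848260=36060660300744309600 | T(28,16)=1834634071262848260+16·294063066070824960=6539643128396047620
i=29: T(29,13)=985397416171213883565+13·451512851236272407400=6855064482242755179765 | T(29,14)=451512851236272407400+14·148782988064375309400=2534474684137526739000 | T(29,15)=148782988064375309400+15·36060660300744309600=689692892575539953400 | T(29,16)=36060660300744309600+16·6539643128396047620=140694950355081071520
Read S(29,13) = 6855064482242755179765, S(29,14) = 2534474684137526739000, S(29,15) = 689692892575539953400, S(29,16) = 140694950355081071520.

6855064482242755179765, 2534474684137526739000, 689692892575539953400, 140694950355081071520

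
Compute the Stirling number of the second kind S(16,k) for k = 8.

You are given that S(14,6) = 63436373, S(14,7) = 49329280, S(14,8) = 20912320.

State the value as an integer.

2141764053

i=15: T(15,7)=63436373+7·49329280=408741333 | T(15,8)=49329280+8·20912320=216627840
i=16: T(16,8)=408741333+8·216627840=2141764053
Read S(16,8) = 2141764053.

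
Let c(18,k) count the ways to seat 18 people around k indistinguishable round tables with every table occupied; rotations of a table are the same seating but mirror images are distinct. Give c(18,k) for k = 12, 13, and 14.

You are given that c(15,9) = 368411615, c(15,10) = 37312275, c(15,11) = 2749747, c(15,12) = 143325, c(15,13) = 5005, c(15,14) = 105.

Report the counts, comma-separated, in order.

4853222764, 299650806, 13896582

r16: T_16,10=15×37312275+368411615=928095740; T_16,11=15×2749747+37312275=78558480; T_16,12=15×143325+2749747=4899622; T_16,13=15×5005+143325=218400; T_16,14=15×105+5005=6580
r17: T_17,11=16×78558480+928095740=2185031420; T_17,12=16×4899622+78558480=156952432; T_17,13=16×218400+4899622=8394022; T_17,14=16×6580+218400=323680
r18: T_18,12=17×156952432+2185031420=4853222764; T_18,13=17×8394022+156952432=299650806; T_18,14=17×323680+8394022=13896582
Read c(18,12) = 4853222764, c(18,13) = 299650806, c(18,14) = 13896582.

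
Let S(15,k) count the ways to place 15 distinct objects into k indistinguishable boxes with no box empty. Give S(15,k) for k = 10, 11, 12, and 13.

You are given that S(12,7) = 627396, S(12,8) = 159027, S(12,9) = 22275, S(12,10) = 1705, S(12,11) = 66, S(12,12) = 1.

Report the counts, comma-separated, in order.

[13] T[13,8]:8*159027+627396=1899612 · T[13,9]:9*22275+159027=359502 · T[13,10]:10*1705+22275=39325 · T[13,11]:11*66+1705=2431 · T[13,12]:12*1+66=78 · T[13,13]:13*0+1=1
[14] T[14,9]:9*359502+1899612=5135130 · T[14,10]:10*39325+359502=752752 · T[14,11]:11*2431+39325=66066 · T[14,12]:12*78+2431=3367 · T[14,13]:13*1+78=91
[15] T[15,10]:10*752752+5135130=12662650 · T[15,11]:11*66066+752752=1479478 · T[15,12]:12*3367+66066=106470 · T[15,13]:13*91+3367=4550
Read S(15,10) = 12662650, S(15,11) = 1479478, S(15,12) = 106470, S(15,13) = 4550.

12662650, 1479478, 106470, 4550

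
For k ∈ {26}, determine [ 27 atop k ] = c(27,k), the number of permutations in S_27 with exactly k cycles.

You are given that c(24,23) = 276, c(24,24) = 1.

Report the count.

351

row 25: T[25][24]=24·1+276=300  T[25][25]=24·0+1=1
row 26: T[26][25]=25·1+300=325  T[26][26]=25·0+1=1
row 27: T[27][26]=26·1+325=351
Read c(27,26) = 351.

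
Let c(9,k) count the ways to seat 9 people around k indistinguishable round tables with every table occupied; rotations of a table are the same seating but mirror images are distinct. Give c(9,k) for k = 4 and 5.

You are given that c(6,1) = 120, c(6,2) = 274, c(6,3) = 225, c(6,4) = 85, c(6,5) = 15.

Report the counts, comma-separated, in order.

67284, 22449

row 7: T[7][2]=6·274+120=1764  T[7][3]=6·225+274=1624  T[7][4]=6·85+225=735  T[7][5]=6·15+85=175
row 8: T[8][3]=7·1624+1764=13132  T[8][4]=7·735+1624=6769  T[8][5]=7·175+735=1960
row 9: T[9][4]=8·6769+13132=67284  T[9][5]=8·1960+6769=22449
Read c(9,4) = 67284, c(9,5) = 22449.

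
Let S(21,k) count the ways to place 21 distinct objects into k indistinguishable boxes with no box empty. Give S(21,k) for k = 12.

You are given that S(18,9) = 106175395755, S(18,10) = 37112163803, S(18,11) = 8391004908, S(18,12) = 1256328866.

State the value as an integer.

6833042030178

@19  (19,10):37112163803·10+106175395755→477297033785, (19,11):8391004908·11+37112163803→129413217791, (19,12):1256328866·12+8391004908→23466951300
@20  (20,11):129413217791·11+477297033785→1900842429486, (20,12):23466951300·12+129413217791→411016633391
@21  (21,12):411016633391·12+1900842429486→6833042030178
Read S(21,12) = 6833042030178.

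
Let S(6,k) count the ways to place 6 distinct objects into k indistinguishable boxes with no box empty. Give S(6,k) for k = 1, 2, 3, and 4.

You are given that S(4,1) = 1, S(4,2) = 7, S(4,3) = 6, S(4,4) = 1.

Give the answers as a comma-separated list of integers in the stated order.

[5] T[5,1]:1*1+0=1 · T[5,2]:2*7+1=15 · T[5,3]:3*6+7=25 · T[5,4]:4*1+6=10
[6] T[6,1]:1*1+0=1 · T[6,2]:2*15+1=31 · T[6,3]:3*25+15=90 · T[6,4]:4*10+25=65
Read S(6,1) = 1, S(6,2) = 31, S(6,3) = 90, S(6,4) = 65.

1, 31, 90, 65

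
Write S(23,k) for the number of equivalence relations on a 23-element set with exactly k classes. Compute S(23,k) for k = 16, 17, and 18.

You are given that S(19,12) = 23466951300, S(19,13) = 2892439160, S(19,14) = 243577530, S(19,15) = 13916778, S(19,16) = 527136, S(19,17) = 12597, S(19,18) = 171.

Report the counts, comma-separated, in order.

762361127264, 49916988803, 2364885369

r20: T_20,13=13×2892439160+23466951300=61068660380; T_20,14=14×243577530+2892439160=6302524580; T_20,15=15×13916778+243577530=452329200; T_20,16=16×527136+13916778=22350954; T_20,17=17×12597+527136=741285; T_20,18=18×171+12597=15675
r21: T_21,14=14×6302524580+61068660380=149304004500; T_21,15=15×452329200+6302524580=13087462580; T_21,16=16×22350954+452329200=809944464; T_21,17=17×741285+22350954=34952799; T_21,18=18×15675+741285=1023435
r22: T_22,15=15×13087462580+149304004500=345615943200; T_22,16=16×809944464+13087462580=26046574004; T_22,17=17×34952799+809944464=1404142047; T_22,18=18×1023435+34952799=53374629
r23: T_23,16=16×26046574004+345615943200=762361127264; T_23,17=17×1404142047+26046574004=49916988803; T_23,18=18×53374629+1404142047=2364885369
Read S(23,16) = 762361127264, S(23,17) = 49916988803, S(23,18) = 2364885369.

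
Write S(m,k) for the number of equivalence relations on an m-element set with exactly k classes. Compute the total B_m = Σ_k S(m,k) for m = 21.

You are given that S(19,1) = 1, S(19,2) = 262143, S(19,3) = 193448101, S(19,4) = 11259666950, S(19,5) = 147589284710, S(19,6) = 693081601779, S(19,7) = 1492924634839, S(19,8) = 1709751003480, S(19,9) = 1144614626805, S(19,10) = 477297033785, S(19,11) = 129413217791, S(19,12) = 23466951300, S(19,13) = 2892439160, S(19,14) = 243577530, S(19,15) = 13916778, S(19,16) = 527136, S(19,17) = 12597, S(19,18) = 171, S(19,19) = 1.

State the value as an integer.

@20  (20,1):1·1+0→1, (20,2):262143·2+1→524287, (20,3):193448101·3+262143→580606446, (20,4):11259666950·4+193448101→45232115901, (20,5):147589284710·5+11259666950→749206090500, (20,6):693081601779·6+147589284710→4306078895384, (20,7):1492924634839·7+693081601779→11143554045652, (20,8):1709751003480·8+1492924634839→15170932662679, (20,9):1144614626805·9+1709751003480→12011282644725, (20,10):477297033785·10+1144614626805→5917584964655, (20,11):129413217791·11+477297033785→1900842429486, (20,12):23466951300·12+129413217791→411016633391, (20,13):2892439160·13+23466951300→61068660380, (20,14):243577530·14+2892439160→6302524580, (20,15):13916778·15+243577530→452329200, (20,16):527136·16+13916778→22350954, (20,17):12597·17+527136→741285, (20,18):171·18+12597→15675, (20,19):1·19+171→190, (20,20):0·20+1→1
@21  (21,1):1·1+0→1, (21,2):524287·2+1→1048575, (21,3):580606446·3+524287→1742343625, (21,4):45232115901·4+580606446→181509070050, (21,5):749206090500·5+45232115901→3791262568401, (21,6):4306078895384·6+749206090500→26585679462804, (21,7):11143554045652·7+4306078895384→82310957214948, (21,8):15170932662679·8+11143554045652→132511015347084, (21,9):12011282644725·9+15170932662679→123272476465204, (21,10):5917584964655·10+12011282644725→71187132291275, (21,11):1900842429486·11+5917584964655→26826851689001, (21,12):411016633391·12+1900842429486→6833042030178, (21,13):61068660380·13+411016633391→1204909218331, (21,14):6302524580·14+61068660380→149304004500, (21,15):452329200·15+6302524580→13087462580, (21,16):22350954·16+452329200→809944464, (21,17):741285·17+22350954→34952799, (21,18):15675·18+741285→1023435, (21,19):190·19+15675→19285, (21,20):1·20+190→210, (21,21):0·21+1→1
B_21 = ΣS(21,k) = 1+1048575+1742343625+181509070050+3791262568401+26585679462804+82310957214948+132511015347084+123272476465204+71187132291275+26826851689001+6833042030178+1204909218331+149304004500+13087462580+809944464+34952799+1023435+19285+210+1 = 474869816156751

474869816156751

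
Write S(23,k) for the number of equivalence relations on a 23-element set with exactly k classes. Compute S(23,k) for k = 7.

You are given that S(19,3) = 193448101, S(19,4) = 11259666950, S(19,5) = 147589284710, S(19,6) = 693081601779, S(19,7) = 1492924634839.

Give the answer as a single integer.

4382641999117305

[20] T[20,4]:4*11259666950+193448101=45232115901 · T[20,5]:5*147589284710+11259666950=749206090500 · T[20,6]:6*693081601779+147589284710=4306078895384 · T[20,7]:7*1492924634839+693081601779=11143554045652
[21] T[21,5]:5*749206090500+45232115901=3791262568401 · T[21,6]:6*4306078895384+749206090500=26585679462804 · T[21,7]:7*11143554045652+4306078895384=82310957214948
[22] T[22,6]:6*26585679462804+3791262568401=163305339345225 · T[22,7]:7*82310957214948+26585679462804=602762379967440
[23] T[23,7]:7*602762379967440+163305339345225=4382641999117305
Read S(23,7) = 4382641999117305.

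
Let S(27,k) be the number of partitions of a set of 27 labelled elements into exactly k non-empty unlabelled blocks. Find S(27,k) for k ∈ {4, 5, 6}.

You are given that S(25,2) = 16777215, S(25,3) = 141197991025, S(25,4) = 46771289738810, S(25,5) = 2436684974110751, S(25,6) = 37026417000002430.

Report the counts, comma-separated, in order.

i=26: T(26,3)=16777215+3·141197991025=423610750290 | T(26,4)=141197991025+4·46771289738810=187226356946265 | T(26,5)=46771289738810+5·2436684974110751=12230196160292565 | T(26,6)=2436684974110751+6·37026417000002430=224595186974125331
i=27: T(27,4)=423610750290+4·187226356946265=749329038535350 | T(27,5)=187226356946265+5·12230196160292565=61338207158409090 | T(27,6)=12230196160292565+6·224595186974125331=1359801318005044551
Read S(27,4) = 749329038535350, S(27,5) = 61338207158409090, S(27,6) = 1359801318005044551.

749329038535350, 61338207158409090, 1359801318005044551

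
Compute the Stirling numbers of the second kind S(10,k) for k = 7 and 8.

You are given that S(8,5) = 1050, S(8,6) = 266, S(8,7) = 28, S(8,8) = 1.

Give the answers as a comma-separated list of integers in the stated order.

5880, 750

row 9: T[9][6]=6·266+1050=2646  T[9][7]=7·28+266=462  T[9][8]=8·1+28=36
row 10: T[10][7]=7·462+2646=5880  T[10][8]=8·36+462=750
Read S(10,7) = 5880, S(10,8) = 750.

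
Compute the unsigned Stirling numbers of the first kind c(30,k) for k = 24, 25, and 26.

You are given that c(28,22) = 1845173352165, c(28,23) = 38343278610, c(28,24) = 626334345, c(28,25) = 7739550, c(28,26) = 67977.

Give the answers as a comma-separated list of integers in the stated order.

4539323721075, 80328850875, 1122686019

r29: T_29,23=28×38343278610+1845173352165=2918785153245; T_29,24=28×626334345+38343278610=55880640270; T_29,25=28×7739550+626334345=843041745; T_29,26=28×67977+7739550=9642906
r30: T_30,24=29×55880640270+2918785153245=4539323721075; T_30,25=29×843041745+55880640270=80328850875; T_30,26=29×9642906+843041745=1122686019
Read c(30,24) = 4539323721075, c(30,25) = 80328850875, c(30,26) = 1122686019.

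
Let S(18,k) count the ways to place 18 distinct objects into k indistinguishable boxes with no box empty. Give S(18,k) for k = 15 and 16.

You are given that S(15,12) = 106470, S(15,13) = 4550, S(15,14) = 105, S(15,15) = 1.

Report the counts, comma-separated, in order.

367200, 9996

row 16: T[16][13]=13·4550+106470=165620  T[16][14]=14·105+4550=6020  T[16][15]=15·1+105=120  T[16][16]=16·0+1=1
row 17: T[17][14]=14·6020+165620=249900  T[17][15]=15·120+6020=7820  T[17][16]=16·1+120=136
row 18: T[18][15]=15·7820+249900=367200  T[18][16]=16·136+7820=9996
Read S(18,15) = 367200, S(18,16) = 9996.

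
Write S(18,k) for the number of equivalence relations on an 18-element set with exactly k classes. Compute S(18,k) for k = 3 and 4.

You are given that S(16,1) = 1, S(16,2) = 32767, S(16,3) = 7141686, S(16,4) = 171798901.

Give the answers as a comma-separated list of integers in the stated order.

row 17: T[17][2]=2·32767+1=65535  T[17][3]=3·7141686+32767=21457825  T[17][4]=4·171798901+7141686=694337290
row 18: T[18][3]=3·21457825+65535=64439010  T[18][4]=4·694337290+21457825=2798806985
Read S(18,3) = 64439010, S(18,4) = 2798806985.

64439010, 2798806985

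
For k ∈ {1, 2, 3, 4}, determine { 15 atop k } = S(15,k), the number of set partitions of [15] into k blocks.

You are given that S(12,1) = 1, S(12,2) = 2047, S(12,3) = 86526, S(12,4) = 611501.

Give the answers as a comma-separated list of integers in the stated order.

r13: T_13,1=1×1+0=1; T_13,2=2×2047+1=4095; T_13,3=3×86526+2047=261625; T_13,4=4×611501+86526=2532530
r14: T_14,1=1×1+0=1; T_14,2=2×4095+1=8191; T_14,3=3×261625+4095=788970; T_14,4=4×2532530+261625=10391745
r15: T_15,1=1×1+0=1; T_15,2=2×8191+1=16383; T_15,3=3×788970+8191=2375101; T_15,4=4×10391745+788970=42355950
Read S(15,1) = 1, S(15,2) = 16383, S(15,3) = 2375101, S(15,4) = 42355950.

1, 16383, 2375101, 42355950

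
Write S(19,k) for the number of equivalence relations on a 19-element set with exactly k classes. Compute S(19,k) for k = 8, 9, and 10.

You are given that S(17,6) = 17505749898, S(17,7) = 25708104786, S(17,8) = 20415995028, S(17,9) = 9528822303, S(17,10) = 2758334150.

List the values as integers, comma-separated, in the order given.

1709751003480, 1144614626805, 477297033785

i=18: T(18,7)=17505749898+7·25708104786=197462483400 | T(18,8)=25708104786+8·20415995028=189036065010 | T(18,9)=20415995028+9·9528822303=106175395755 | T(18,10)=9528822303+10·2758334150=37112163803
i=19: T(19,8)=197462483400+8·189036065010=1709751003480 | T(19,9)=189036065010+9·106175395755=1144614626805 | T(19,10)=106175395755+10·37112163803=477297033785
Read S(19,8) = 1709751003480, S(19,9) = 1144614626805, S(19,10) = 477297033785.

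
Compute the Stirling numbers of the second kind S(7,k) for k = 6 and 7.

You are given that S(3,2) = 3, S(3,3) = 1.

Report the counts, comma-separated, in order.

row 4: T[4][3]=3·1+3=6  T[4][4]=4·0+1=1
row 5: T[5][4]=4·1+6=10  T[5][5]=5·0+1=1
row 6: T[6][5]=5·1+10=15  T[6][6]=6·0+1=1
row 7: T[7][6]=6·1+15=21  T[7][7]=7·0+1=1
Read S(7,6) = 21, S(7,7) = 1.

21, 1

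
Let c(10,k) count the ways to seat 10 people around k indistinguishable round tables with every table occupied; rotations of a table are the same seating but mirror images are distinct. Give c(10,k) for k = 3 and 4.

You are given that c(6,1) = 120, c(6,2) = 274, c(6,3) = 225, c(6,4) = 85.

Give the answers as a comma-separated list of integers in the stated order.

1172700, 723680

r7: T_7,1=6×120+0=720; T_7,2=6×274+120=1764; T_7,3=6×225+274=1624; T_7,4=6×85+225=735
r8: T_8,1=7×720+0=5040; T_8,2=7×1764+720=13068; T_8,3=7×1624+1764=13132; T_8,4=7×735+1624=6769
r9: T_9,2=8×13068+5040=109584; T_9,3=8×13132+13068=118124; T_9,4=8×6769+13132=67284
r10: T_10,3=9×118124+109584=1172700; T_10,4=9×67284+118124=723680
Read c(10,3) = 1172700, c(10,4) = 723680.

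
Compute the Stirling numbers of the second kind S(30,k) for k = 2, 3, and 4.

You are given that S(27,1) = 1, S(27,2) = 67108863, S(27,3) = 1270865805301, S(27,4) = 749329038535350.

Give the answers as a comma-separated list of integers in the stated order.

536870911, 34314651811530, 48004081105038305

@28  (28,1):1·1+0→1, (28,2):67108863·2+1→134217727, (28,3):1270865805301·3+67108863→3812664524766, (28,4):749329038535350·4+1270865805301→2998587019946701
@29  (29,1):1·1+0→1, (29,2):134217727·2+1→268435455, (29,3):3812664524766·3+134217727→11438127792025, (29,4):2998587019946701·4+3812664524766→11998160744311570
@30  (30,2):268435455·2+1→536870911, (30,3):11438127792025·3+268435455→34314651811530, (30,4):11998160744311570·4+11438127792025→48004081105038305
Read S(30,2) = 536870911, S(30,3) = 34314651811530, S(30,4) = 48004081105038305.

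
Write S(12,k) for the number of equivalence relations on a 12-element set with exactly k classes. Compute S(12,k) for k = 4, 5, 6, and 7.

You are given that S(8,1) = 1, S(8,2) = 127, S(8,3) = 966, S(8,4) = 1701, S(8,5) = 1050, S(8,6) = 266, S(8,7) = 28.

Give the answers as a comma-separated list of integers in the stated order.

611501, 1379400, 1323652, 627396

[9] T[9,1]:1*1+0=1 · T[9,2]:2*127+1=255 · T[9,3]:3*966+127=3025 · T[9,4]:4*1701+966=7770 · T[9,5]:5*1050+1701=6951 · T[9,6]:6*266+1050=2646 · T[9,7]:7*28+266=462
[10] T[10,2]:2*255+1=511 · T[10,3]:3*3025+255=9330 · T[10,4]:4*7770+3025=34105 · T[10,5]:5*6951+7770=42525 · T[10,6]:6*2646+6951=22827 · T[10,7]:7*462+2646=5880
[11] T[11,3]:3*9330+511=28501 · T[11,4]:4*34105+9330=145750 · T[11,5]:5*42525+34105=246730 · T[11,6]:6*22827+42525=179487 · T[11,7]:7*5880+22827=63987
[12] T[12,4]:4*145750+28501=611501 · T[12,5]:5*246730+145750=1379400 · T[12,6]:6*179487+246730=1323652 · T[12,7]:7*63987+179487=627396
Read S(12,4) = 611501, S(12,5) = 1379400, S(12,6) = 1323652, S(12,7) = 627396.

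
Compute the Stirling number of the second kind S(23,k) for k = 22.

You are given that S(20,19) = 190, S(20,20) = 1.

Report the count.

row 21: T[21][20]=20·1+190=210  T[21][21]=21·0+1=1
row 22: T[22][21]=21·1+210=231  T[22][22]=22·0+1=1
row 23: T[23][22]=22·1+231=253
Read S(23,22) = 253.

253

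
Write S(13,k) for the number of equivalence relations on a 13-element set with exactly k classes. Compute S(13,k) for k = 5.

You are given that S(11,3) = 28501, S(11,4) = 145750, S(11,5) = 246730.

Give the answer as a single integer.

[12] T[12,4]:4*145750+28501=611501 · T[12,5]:5*246730+145750=1379400
[13] T[13,5]:5*1379400+611501=7508501
Read S(13,5) = 7508501.

7508501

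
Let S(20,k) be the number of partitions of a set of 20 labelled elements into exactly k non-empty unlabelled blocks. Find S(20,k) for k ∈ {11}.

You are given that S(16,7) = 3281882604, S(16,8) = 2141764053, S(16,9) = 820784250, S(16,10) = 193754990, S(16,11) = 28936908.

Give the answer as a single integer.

1900842429486

r17: T_17,8=8×2141764053+3281882604=20415995028; T_17,9=9×820784250+2141764053=9528822303; T_17,10=10×193754990+820784250=2758334150; T_17,11=11×28936908+193754990=512060978
r18: T_18,9=9×9528822303+20415995028=106175395755; T_18,10=10×2758334150+9528822303=37112163803; T_18,11=11×512060978+2758334150=8391004908
r19: T_19,10=10×37112163803+106175395755=477297033785; T_19,11=11×8391004908+37112163803=129413217791
r20: T_20,11=11×129413217791+477297033785=1900842429486
Read S(20,11) = 1900842429486.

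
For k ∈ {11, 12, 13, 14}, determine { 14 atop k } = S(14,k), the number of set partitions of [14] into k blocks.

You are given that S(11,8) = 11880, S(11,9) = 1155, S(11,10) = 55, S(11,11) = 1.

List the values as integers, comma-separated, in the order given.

r12: T_12,9=9×1155+11880=22275; T_12,10=10×55+1155=1705; T_12,11=11×1+55=66; T_12,12=12×0+1=1
r13: T_13,10=10×1705+22275=39325; T_13,11=11×66+1705=2431; T_13,12=12×1+66=78; T_13,13=13×0+1=1
r14: T_14,11=11×2431+39325=66066; T_14,12=12×78+2431=3367; T_14,13=13×1+78=91; T_14,14=14×0+1=1
Read S(14,11) = 66066, S(14,12) = 3367, S(14,13) = 91, S(14,14) = 1.

66066, 3367, 91, 1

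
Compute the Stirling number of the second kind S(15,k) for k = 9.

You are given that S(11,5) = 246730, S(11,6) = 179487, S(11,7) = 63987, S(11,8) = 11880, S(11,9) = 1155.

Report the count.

67128490

row 12: T[12][6]=6·179487+246730=1323652  T[12][7]=7·63987+179487=627396  T[12][8]=8·11880+63987=159027  T[12][9]=9·1155+11880=22275
row 13: T[13][7]=7·627396+1323652=5715424  T[13][8]=8·159027+627396=1899612  T[13][9]=9·22275+159027=359502
row 14: T[14][8]=8·1899612+5715424=20912320  T[14][9]=9·359502+1899612=5135130
row 15: T[15][9]=9·5135130+20912320=67128490
Read S(15,9) = 67128490.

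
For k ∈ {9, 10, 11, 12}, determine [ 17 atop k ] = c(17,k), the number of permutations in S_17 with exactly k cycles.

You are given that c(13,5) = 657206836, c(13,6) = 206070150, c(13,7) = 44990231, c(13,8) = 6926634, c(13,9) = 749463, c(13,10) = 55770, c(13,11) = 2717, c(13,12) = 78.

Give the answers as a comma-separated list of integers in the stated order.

r14: T_14,6=13×206070150+657206836=3336118786; T_14,7=13×44990231+206070150=790943153; T_14,8=13×6926634+44990231=135036473; T_14,9=13×749463+6926634=16669653; T_14,10=13×55770+749463=1474473; T_14,11=13×2717+55770=91091; T_14,12=13×78+2717=3731
r15: T_15,7=14×790943153+3336118786=14409322928; T_15,8=14×135036473+790943153=2681453775; T_15,9=14×16669653+135036473=368411615; T_15,10=14×1474473+16669653=37312275; T_15,11=14×91091+1474473=2749747; T_15,12=14×3731+91091=143325
r16: T_16,8=15×2681453775+14409322928=54631129553; T_16,9=15×368411615+2681453775=8207628000; T_16,10=15×37312275+368411615=928095740; T_16,11=15×2749747+37312275=78558480; T_16,12=15×143325+2749747=4899622
r17: T_17,9=16×8207628000+54631129553=185953177553; T_17,10=16×928095740+8207628000=23057159840; T_17,11=16×78558480+928095740=2185031420; T_17,12=16×4899622+78558480=156952432
Read c(17,9) = 185953177553, c(17,10) = 23057159840, c(17,11) = 2185031420, c(17,12) = 156952432.

185953177553, 23057159840, 2185031420, 156952432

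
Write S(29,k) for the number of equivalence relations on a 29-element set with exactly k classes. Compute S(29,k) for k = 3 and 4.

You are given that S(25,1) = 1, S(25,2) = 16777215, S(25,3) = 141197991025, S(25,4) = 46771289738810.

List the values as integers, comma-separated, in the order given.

11438127792025, 11998160744311570

i=26: T(26,1)=0+1·1=1 | T(26,2)=1+2·16777215=33554431 | T(26,3)=16777215+3·141197991025=423610750290 | T(26,4)=141197991025+4·46771289738810=187226356946265
i=27: T(27,1)=0+1·1=1 | T(27,2)=1+2·33554431=67108863 | T(27,3)=33554431+3·423610750290=1270865805301 | T(27,4)=423610750290+4·187226356946265=749329038535350
i=28: T(28,2)=1+2·67108863=134217727 | T(28,3)=67108863+3·1270865805301=3812664524766 | T(28,4)=1270865805301+4·749329038535350=2998587019946701
i=29: T(29,3)=134217727+3·3812664524766=11438127792025 | T(29,4)=3812664524766+4·2998587019946701=11998160744311570
Read S(29,3) = 11438127792025, S(29,4) = 11998160744311570.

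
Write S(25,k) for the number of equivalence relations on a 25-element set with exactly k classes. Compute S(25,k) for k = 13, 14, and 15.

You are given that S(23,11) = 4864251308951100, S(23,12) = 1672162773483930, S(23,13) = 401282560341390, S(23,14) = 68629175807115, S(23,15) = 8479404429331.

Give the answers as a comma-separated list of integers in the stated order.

114485073343744260, 25958110360896000, 4299394655347200

i=24: T(24,12)=4864251308951100+12·1672162773483930=24930204590758260 | T(24,13)=1672162773483930+13·401282560341390=6888836057922000 | T(24,14)=401282560341390+14·68629175807115=1362091021641000 | T(24,15)=68629175807115+15·8479404429331=195820242247080
i=25: T(25,13)=24930204590758260+13·6888836057922000=114485073343744260 | T(25,14)=6888836057922000+14·1362091021641000=25958110360896000 | T(25,15)=1362091021641000+15·195820242247080=4299394655347200
Read S(25,13) = 114485073343744260, S(25,14) = 25958110360896000, S(25,15) = 4299394655347200.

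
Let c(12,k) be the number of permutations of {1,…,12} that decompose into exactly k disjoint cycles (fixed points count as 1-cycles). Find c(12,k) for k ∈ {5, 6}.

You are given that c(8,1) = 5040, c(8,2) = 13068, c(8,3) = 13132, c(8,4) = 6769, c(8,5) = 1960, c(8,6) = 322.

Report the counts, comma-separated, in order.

@9  (9,2):13068·8+5040→109584, (9,3):13132·8+13068→118124, (9,4):6769·8+13132→67284, (9,5):1960·8+6769→22449, (9,6):322·8+1960→4536
@10  (10,3):118124·9+109584→1172700, (10,4):67284·9+118124→723680, (10,5):22449·9+67284→269325, (10,6):4536·9+22449→63273
@11  (11,4):723680·10+1172700→8409500, (11,5):269325·10+723680→3416930, (11,6):63273·10+269325→902055
@12  (12,5):3416930·11+8409500→45995730, (12,6):902055·11+3416930→13339535
Read c(12,5) = 45995730, c(12,6) = 13339535.

45995730, 13339535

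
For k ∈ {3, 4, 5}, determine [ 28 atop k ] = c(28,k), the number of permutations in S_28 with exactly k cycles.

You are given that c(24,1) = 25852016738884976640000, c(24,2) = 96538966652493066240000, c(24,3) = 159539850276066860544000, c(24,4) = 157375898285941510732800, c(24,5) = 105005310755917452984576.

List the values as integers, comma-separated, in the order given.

r25: T_25,1=24×25852016738884976640000+0=620448401733239439360000; T_25,2=24×96538966652493066240000+25852016738884976640000=2342787216398718566400000; T_25,3=24×159539850276066860544000+96538966652493066240000=3925495373278097719296000; T_25,4=24×157375898285941510732800+159539850276066860544000=3936561409138663118131200; T_25,5=24×105005310755917452984576+157375898285941510732800=2677503356427960382362624
r26: T_26,1=25×620448401733239439360000+0=15511210043330985984000000; T_26,2=25×2342787216398718566400000+620448401733239439360000=59190128811701203599360000; T_26,3=25×3925495373278097719296000+2342787216398718566400000=100480171548351161548800000; T_26,4=25×3936561409138663118131200+3925495373278097719296000=102339530601744675672576000; T_26,5=25×2677503356427960382362624+3936561409138663118131200=70874145319837672677196800
r27: T_27,2=26×59190128811701203599360000+15511210043330985984000000=1554454559147562279567360000; T_27,3=26×100480171548351161548800000+59190128811701203599360000=2671674589068831403868160000; T_27,4=26×102339530601744675672576000+100480171548351161548800000=2761307967193712729035776000; T_27,5=26×70874145319837672677196800+102339530601744675672576000=1945067308917524165279692800
r28: T_28,3=27×2671674589068831403868160000+1554454559147562279567360000=73689668464006010184007680000; T_28,4=27×2761307967193712729035776000+2671674589068831403868160000=77226989703299075087834112000; T_28,5=27×1945067308917524165279692800+2761307967193712729035776000=55278125307966865191587481600
Read c(28,3) = 73689668464006010184007680000, c(28,4) = 77226989703299075087834112000, c(28,5) = 55278125307966865191587481600.

73689668464006010184007680000, 77226989703299075087834112000, 55278125307966865191587481600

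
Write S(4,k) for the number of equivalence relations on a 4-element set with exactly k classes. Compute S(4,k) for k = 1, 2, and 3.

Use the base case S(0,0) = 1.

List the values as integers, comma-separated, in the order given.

1, 7, 6

i=1: T(1,1)=1+1·0=1
i=2: T(2,1)=0+1·1=1 | T(2,2)=1+2·0=1
i=3: T(3,1)=0+1·1=1 | T(3,2)=1+2·1=3 | T(3,3)=1+3·0=1
i=4: T(4,1)=0+1·1=1 | T(4,2)=1+2·3=7 | T(4,3)=3+3·1=6
Read S(4,1) = 1, S(4,2) = 7, S(4,3) = 6.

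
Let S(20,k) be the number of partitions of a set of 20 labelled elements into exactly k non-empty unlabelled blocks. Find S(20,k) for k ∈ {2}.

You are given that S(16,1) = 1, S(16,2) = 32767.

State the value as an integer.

i=17: T(17,1)=0+1·1=1 | T(17,2)=1+2·32767=65535
i=18: T(18,1)=0+1·1=1 | T(18,2)=1+2·65535=131071
i=19: T(19,1)=0+1·1=1 | T(19,2)=1+2·131071=262143
i=20: T(20,2)=1+2·262143=524287
Read S(20,2) = 524287.

524287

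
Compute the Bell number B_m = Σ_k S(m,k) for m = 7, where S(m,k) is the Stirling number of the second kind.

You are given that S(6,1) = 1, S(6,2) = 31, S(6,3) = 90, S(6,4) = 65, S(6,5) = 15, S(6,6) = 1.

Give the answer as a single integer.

877

r7: T_7,1=1×1+0=1; T_7,2=2×31+1=63; T_7,3=3×90+31=301; T_7,4=4×65+90=350; T_7,5=5×15+65=140; T_7,6=6×1+15=21; T_7,7=7×0+1=1
B_7 = ΣS(7,k) = 1+63+301+350+140+21+1 = 877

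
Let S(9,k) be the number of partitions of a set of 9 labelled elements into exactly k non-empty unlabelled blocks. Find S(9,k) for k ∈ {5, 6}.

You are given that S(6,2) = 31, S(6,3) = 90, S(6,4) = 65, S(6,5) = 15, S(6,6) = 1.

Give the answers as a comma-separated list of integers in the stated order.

6951, 2646

@7  (7,3):90·3+31→301, (7,4):65·4+90→350, (7,5):15·5+65→140, (7,6):1·6+15→21
@8  (8,4):350·4+301→1701, (8,5):140·5+350→1050, (8,6):21·6+140→266
@9  (9,5):1050·5+1701→6951, (9,6):266·6+1050→2646
Read S(9,5) = 6951, S(9,6) = 2646.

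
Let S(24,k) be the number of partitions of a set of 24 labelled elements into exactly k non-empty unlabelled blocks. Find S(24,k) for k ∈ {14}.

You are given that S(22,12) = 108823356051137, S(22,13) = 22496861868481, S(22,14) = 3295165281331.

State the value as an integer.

r23: T_23,13=13×22496861868481+108823356051137=401282560341390; T_23,14=14×3295165281331+22496861868481=68629175807115
r24: T_24,14=14×68629175807115+401282560341390=1362091021641000
Read S(24,14) = 1362091021641000.

1362091021641000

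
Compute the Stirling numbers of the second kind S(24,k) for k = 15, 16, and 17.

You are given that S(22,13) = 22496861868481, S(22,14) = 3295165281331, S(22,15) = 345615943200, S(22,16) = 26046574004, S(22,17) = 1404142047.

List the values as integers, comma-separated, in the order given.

195820242247080, 20677182465555, 1610949936915

@23  (23,14):3295165281331·14+22496861868481→68629175807115, (23,15):345615943200·15+3295165281331→8479404429331, (23,16):26046574004·16+345615943200→762361127264, (23,17):1404142047·17+26046574004→49916988803
@24  (24,15):8479404429331·15+68629175807115→195820242247080, (24,16):762361127264·16+8479404429331→20677182465555, (24,17):49916988803·17+762361127264→1610949936915
Read S(24,15) = 195820242247080, S(24,16) = 20677182465555, S(24,17) = 1610949936915.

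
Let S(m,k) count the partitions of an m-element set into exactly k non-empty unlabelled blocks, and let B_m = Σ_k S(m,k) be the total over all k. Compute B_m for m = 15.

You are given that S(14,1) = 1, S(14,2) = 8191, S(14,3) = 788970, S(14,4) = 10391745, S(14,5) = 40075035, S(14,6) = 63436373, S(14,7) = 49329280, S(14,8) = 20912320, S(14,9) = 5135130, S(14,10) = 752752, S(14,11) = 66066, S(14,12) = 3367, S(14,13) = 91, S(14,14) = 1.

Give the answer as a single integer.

[15] T[15,1]:1*1+0=1 · T[15,2]:2*8191+1=16383 · T[15,3]:3*788970+8191=2375101 · T[15,4]:4*10391745+788970=42355950 · T[15,5]:5*40075035+10391745=210766920 · T[15,6]:6*63436373+40075035=420693273 · T[15,7]:7*49329280+63436373=408741333 · T[15,8]:8*20912320+49329280=216627840 · T[15,9]:9*5135130+20912320=67128490 · T[15,10]:10*752752+5135130=12662650 · T[15,11]:11*66066+752752=1479478 · T[15,12]:12*3367+66066=106470 · T[15,13]:13*91+3367=4550 · T[15,14]:14*1+91=105 · T[15,15]:15*0+1=1
B_15 = ΣS(15,k) = 1+16383+2375101+42355950+210766920+420693273+408741333+216627840+67128490+12662650+1479478+106470+4550+105+1 = 1382958545

1382958545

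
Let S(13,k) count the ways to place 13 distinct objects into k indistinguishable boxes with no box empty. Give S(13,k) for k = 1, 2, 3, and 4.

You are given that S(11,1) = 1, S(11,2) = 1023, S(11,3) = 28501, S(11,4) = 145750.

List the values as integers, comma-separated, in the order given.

r12: T_12,1=1×1+0=1; T_12,2=2×1023+1=2047; T_12,3=3×28501+1023=86526; T_12,4=4×145750+28501=611501
r13: T_13,1=1×1+0=1; T_13,2=2×2047+1=4095; T_13,3=3×86526+2047=261625; T_13,4=4×611501+86526=2532530
Read S(13,1) = 1, S(13,2) = 4095, S(13,3) = 261625, S(13,4) = 2532530.

1, 4095, 261625, 2532530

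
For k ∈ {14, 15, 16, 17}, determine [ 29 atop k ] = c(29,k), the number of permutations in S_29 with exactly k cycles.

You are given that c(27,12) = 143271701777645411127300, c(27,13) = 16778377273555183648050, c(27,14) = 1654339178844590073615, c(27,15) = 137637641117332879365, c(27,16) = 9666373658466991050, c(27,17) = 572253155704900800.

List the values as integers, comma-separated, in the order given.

2316762871029690607422990, 211821088794711294496815, 16532187926098943672490, 1101911578045922391915

r28: T_28,13=27×16778377273555183648050+143271701777645411127300=596287888163635369624650; T_28,14=27×1654339178844590073615+16778377273555183648050=61445535102359115635655; T_28,15=27×137637641117332879365+1654339178844590073615=5370555489012577816470; T_28,16=27×9666373658466991050+137637641117332879365=398629729895941637715; T_28,17=27×572253155704900800+9666373658466991050=25117208862499312650
r29: T_29,14=28×61445535102359115635655+596287888163635369624650=2316762871029690607422990; T_29,15=28×5370555489012577816470+61445535102359115635655=211821088794711294496815; T_29,16=28×398629729895941637715+5370555489012577816470=16532187926098943672490; T_29,17=28×25117208862499312650+398629729895941637715=1101911578045922391915
Read c(29,14) = 2316762871029690607422990, c(29,15) = 211821088794711294496815, c(29,16) = 16532187926098943672490, c(29,17) = 1101911578045922391915.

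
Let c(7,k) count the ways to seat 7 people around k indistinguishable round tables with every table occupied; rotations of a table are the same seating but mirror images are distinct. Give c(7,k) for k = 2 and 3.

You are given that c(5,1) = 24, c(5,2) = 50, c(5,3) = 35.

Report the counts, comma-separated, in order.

1764, 1624

@6  (6,1):24·5+0→120, (6,2):50·5+24→274, (6,3):35·5+50→225
@7  (7,2):274·6+120→1764, (7,3):225·6+274→1624
Read c(7,2) = 1764, c(7,3) = 1624.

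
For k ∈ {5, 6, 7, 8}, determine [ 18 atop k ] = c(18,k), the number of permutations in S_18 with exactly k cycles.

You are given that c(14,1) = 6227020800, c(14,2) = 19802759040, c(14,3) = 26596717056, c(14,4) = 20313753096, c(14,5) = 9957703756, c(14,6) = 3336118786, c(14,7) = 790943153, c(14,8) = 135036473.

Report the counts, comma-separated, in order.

row 15: T[15][2]=14·19802759040+6227020800=283465647360  T[15][3]=14·26596717056+19802759040=392156797824  T[15][4]=14·20313753096+26596717056=310989260400  T[15][5]=14·9957703756+20313753096=159721605680  T[15][6]=14·3336118786+9957703756=56663366760  T[15][7]=14·790943153+3336118786=14409322928  T[15][8]=14·135036473+790943153=2681453775
row 16: T[16][3]=15·392156797824+283465647360=6165817614720  T[16][4]=15·310989260400+392156797824=5056995703824  T[16][5]=15·159721605680+310989260400=2706813345600  T[16][6]=15·56663366760+159721605680=1009672107080  T[16][7]=15·14409322928+56663366760=272803210680  T[16][8]=15·2681453775+14409322928=54631129553
row 17: T[17][4]=16·5056995703824+6165817614720=87077748875904  T[17][5]=16·2706813345600+5056995703824=48366009233424  T[17][6]=16·1009672107080+2706813345600=18861567058880  T[17][7]=16·272803210680+1009672107080=5374523477960  T[17][8]=16·54631129553+272803210680=1146901283528
row 18: T[18][5]=17·48366009233424+87077748875904=909299905844112  T[18][6]=17·18861567058880+48366009233424=369012649234384  T[18][7]=17·5374523477960+18861567058880=110228466184200  T[18][8]=17·1146901283528+5374523477960=24871845297936
Read c(18,5) = 909299905844112, c(18,6) = 369012649234384, c(18,7) = 110228466184200, c(18,8) = 24871845297936.

909299905844112, 369012649234384, 110228466184200, 24871845297936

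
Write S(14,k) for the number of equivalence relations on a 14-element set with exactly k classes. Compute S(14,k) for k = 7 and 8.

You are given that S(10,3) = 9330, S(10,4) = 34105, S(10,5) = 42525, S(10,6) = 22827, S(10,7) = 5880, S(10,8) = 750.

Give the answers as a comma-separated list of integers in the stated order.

[11] T[11,4]:4*34105+9330=145750 · T[11,5]:5*42525+34105=246730 · T[11,6]:6*22827+42525=179487 · T[11,7]:7*5880+22827=63987 · T[11,8]:8*750+5880=11880
[12] T[12,5]:5*246730+145750=1379400 · T[12,6]:6*179487+246730=1323652 · T[12,7]:7*63987+179487=627396 · T[12,8]:8*11880+63987=159027
[13] T[13,6]:6*1323652+1379400=9321312 · T[13,7]:7*627396+1323652=5715424 · T[13,8]:8*159027+627396=1899612
[14] T[14,7]:7*5715424+9321312=49329280 · T[14,8]:8*1899612+5715424=20912320
Read S(14,7) = 49329280, S(14,8) = 20912320.

49329280, 20912320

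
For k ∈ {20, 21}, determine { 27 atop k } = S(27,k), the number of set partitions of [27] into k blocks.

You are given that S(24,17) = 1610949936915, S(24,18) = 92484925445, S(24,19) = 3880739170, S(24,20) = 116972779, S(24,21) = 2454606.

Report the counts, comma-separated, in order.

12246296312250, 495564056130

i=25: T(25,18)=1610949936915+18·92484925445=3275678594925 | T(25,19)=92484925445+19·3880739170=166218969675 | T(25,20)=3880739170+20·116972779=6220194750 | T(25,21)=116972779+21·2454606=168519505
i=26: T(26,19)=3275678594925+19·166218969675=6433839018750 | T(26,20)=166218969675+20·6220194750=290622864675 | T(26,21)=6220194750+21·168519505=9759104355
i=27: T(27,20)=6433839018750+20·290622864675=12246296312250 | T(27,21)=290622864675+21·9759104355=495564056130
Read S(27,20) = 12246296312250, S(27,21) = 495564056130.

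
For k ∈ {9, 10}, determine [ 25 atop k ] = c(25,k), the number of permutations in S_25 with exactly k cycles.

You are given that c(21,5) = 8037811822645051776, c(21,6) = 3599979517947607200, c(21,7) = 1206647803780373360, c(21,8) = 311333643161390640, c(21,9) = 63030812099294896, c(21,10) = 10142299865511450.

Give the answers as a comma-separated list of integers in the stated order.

34218695959407148992880, 6508376179668146850000

@22  (22,6):3599979517947607200·21+8037811822645051776→83637381699544802976, (22,7):1206647803780373360·21+3599979517947607200→28939583397335447760, (22,8):311333643161390640·21+1206647803780373360→7744654310169576800, (22,9):63030812099294896·21+311333643161390640→1634980697246583456, (22,10):10142299865511450·21+63030812099294896→276019109275035346
@23  (23,7):28939583397335447760·22+83637381699544802976→720308216440924653696, (23,8):7744654310169576800·22+28939583397335447760→199321978221066137360, (23,9):1634980697246583456·22+7744654310169576800→43714229649594412832, (23,10):276019109275035346·22+1634980697246583456→7707401101297361068
@24  (24,8):199321978221066137360·23+720308216440924653696→5304713715525445812976, (24,9):43714229649594412832·23+199321978221066137360→1204749260161737632496, (24,10):7707401101297361068·23+43714229649594412832→220984454979433717396
@25  (25,9):1204749260161737632496·24+5304713715525445812976→34218695959407148992880, (25,10):220984454979433717396·24+1204749260161737632496→6508376179668146850000
Read c(25,9) = 34218695959407148992880, c(25,10) = 6508376179668146850000.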